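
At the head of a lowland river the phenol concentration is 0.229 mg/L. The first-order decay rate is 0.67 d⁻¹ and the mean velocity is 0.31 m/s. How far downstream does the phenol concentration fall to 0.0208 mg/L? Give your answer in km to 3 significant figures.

From C = C₀·e^(−kt), t = ln(C₀/C)/k = ln(0.229/0.0208)/0.67 = 2.399/0.67 = 3.58 d.
Distance = v·t = 0.31 m/s × 3.093e+05 s = 9.589e+04 m = 95.89 km.

95.9 km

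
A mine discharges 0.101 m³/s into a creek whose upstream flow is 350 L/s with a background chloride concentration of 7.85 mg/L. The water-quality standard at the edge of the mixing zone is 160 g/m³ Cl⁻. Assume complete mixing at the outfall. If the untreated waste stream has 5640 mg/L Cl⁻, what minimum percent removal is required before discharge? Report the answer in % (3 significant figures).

87.8 %

350 L/s = 0.35 m³/s.
Mass balance: 160·0.451 = 0.101·Cₑ + 0.35·7.85.
Cₑ = (72.16 − 2.748) / 0.101 = 687.3 mg/L.
Required removal = 1 − 687.3/5640 = 87.81 %.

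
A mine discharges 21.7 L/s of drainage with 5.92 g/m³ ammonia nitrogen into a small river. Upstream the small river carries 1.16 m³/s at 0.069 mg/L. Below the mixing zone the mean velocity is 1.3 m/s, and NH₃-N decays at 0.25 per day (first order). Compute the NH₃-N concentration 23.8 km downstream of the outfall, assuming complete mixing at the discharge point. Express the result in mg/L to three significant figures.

21.7 L/s = 0.0217 m³/s.
After complete mixing, C₀ = (0.0217·5.92 + 1.16·0.069) / 1.182 = 0.1764 mg/L.
Travel time t = 2.38e+04 m / 1.3 m/s = 1.831e+04 s = 0.2119 d.
C = 0.1764·exp(−0.25·0.2119) = 0.1764·0.9484 = 0.1673 mg/L.

0.167 mg/L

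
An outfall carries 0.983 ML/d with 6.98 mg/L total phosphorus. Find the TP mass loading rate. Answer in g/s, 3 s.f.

0.0794 g/s

0.983 ML/d = 0.01138 m³/s.
Mass flux = Q·C = 0.01138 m³/s × 6.98 g/m³ = 0.07941 g/s.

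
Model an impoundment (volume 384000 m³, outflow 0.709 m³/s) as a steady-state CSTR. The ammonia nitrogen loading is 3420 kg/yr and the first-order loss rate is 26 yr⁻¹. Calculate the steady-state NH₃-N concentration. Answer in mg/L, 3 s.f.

0.106 mg/L

Outflow Q = 0.709 m³/s × 3.156e+07 s/yr = 2.237e+07 m³/yr.
Steady-state CSTR mass balance: W = Q·C + k·V·C, so C = W/(Q + kV).
Q + kV = 2.237e+07 + 26·384000 = 3.236e+07 m³/yr.
C = 3420/3.236e+07 = 0.0001057 kg/m³ = 0.1057 mg/L.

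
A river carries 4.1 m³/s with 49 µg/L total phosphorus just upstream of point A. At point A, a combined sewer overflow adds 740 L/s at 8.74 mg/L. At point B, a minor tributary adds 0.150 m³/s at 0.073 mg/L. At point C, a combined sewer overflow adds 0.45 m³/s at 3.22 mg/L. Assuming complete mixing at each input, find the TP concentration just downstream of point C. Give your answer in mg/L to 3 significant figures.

1.49 mg/L

49 µg/L = 0.049 mg/L.
740 L/s = 0.74 m³/s.
After input A: C = (4.1·0.049 + 0.74·8.74) / 4.84 = 1.378 mg/L.
After input B: C = (4.84·1.378 + 0.15·0.073) / 4.99 = 1.339 mg/L.
After input C: C = (4.99·1.339 + 0.45·3.22) / 5.44 = 1.494 mg/L.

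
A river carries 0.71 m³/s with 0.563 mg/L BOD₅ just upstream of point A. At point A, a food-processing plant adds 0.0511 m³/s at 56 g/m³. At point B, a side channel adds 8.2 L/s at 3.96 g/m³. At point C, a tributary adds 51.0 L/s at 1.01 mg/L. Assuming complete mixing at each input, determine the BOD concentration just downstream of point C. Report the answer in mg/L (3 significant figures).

4.08 mg/L

After input A: C = (0.71·0.563 + 0.0511·56) / 0.7611 = 4.285 mg/L.
8.2 L/s = 0.0082 m³/s.
After input B: C = (0.7611·4.285 + 0.0082·3.96) / 0.7693 = 4.282 mg/L.
51.0 L/s = 0.051 m³/s.
After input C: C = (0.7693·4.282 + 0.051·1.01) / 0.8203 = 4.078 mg/L.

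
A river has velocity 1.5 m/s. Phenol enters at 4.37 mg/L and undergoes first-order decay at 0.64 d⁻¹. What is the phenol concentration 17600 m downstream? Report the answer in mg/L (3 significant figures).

4.01 mg/L

Travel time t = 17600 m / 1.5 m/s = 1.76e+04/1.5 = 1.173e+04 s = 0.1358 d.
First-order decay: C = 4.37·exp(−0.64·0.1358) = 4.37·0.9168 = 4.006 mg/L.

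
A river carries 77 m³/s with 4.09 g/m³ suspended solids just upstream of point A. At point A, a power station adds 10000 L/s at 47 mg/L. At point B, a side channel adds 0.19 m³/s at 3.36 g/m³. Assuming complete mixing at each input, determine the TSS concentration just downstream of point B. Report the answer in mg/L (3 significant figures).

10000 L/s = 10 m³/s.
After input A: C = (77·4.09 + 10·47) / 87 = 9.022 mg/L.
After input B: C = (87·9.022 + 0.19·3.36) / 87.19 = 9.01 mg/L.

9.01 mg/L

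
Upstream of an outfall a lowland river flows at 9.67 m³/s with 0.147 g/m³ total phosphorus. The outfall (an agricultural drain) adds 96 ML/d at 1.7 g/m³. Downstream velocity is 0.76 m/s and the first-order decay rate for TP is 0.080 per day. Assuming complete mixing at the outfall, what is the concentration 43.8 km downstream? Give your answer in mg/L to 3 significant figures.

0.291 mg/L

96 ML/d = 1.111 m³/s.
After complete mixing, C₀ = (1.111·1.7 + 9.67·0.147) / 10.78 = 0.3071 mg/L.
Travel time t = 4.38e+04 m / 0.76 m/s = 5.763e+04 s = 0.667 d.
C = 0.3071·exp(−0.080·0.667) = 0.3071·0.948 = 0.2911 mg/L.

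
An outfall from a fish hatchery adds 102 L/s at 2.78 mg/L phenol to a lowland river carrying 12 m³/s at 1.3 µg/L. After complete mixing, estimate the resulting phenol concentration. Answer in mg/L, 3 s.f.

102 L/s = 0.102 m³/s.
1.3 µg/L = 0.0013 mg/L.
By mass balance at complete mixing, C = (0.102·2.78 + 12·0.0013) / (0.102 + 12) = 0.2992/12.1 = 0.02472 mg/L.

0.0247 mg/L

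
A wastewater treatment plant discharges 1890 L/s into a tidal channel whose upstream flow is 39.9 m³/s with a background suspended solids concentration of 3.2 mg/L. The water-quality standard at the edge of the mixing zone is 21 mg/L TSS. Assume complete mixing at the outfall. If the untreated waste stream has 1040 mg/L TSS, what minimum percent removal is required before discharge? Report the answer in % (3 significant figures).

61.8 %

1890 L/s = 1.89 m³/s.
Mass balance: 21·41.79 = 1.89·Cₑ + 39.9·3.2.
Cₑ = (877.6 − 127.7) / 1.89 = 396.8 mg/L.
Required removal = 1 − 396.8/1040 = 61.85 %.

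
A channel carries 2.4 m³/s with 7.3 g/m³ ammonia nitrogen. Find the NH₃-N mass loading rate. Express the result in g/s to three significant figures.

Mass flux = Q·C = 2.4 m³/s × 7.3 g/m³ = 17.52 g/s.

17.5 g/s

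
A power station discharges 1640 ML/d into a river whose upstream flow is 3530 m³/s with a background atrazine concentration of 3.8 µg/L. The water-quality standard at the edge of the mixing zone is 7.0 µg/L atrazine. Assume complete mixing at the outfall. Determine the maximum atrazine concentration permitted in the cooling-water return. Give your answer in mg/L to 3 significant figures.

0.602 mg/L

1640 ML/d = 18.98 m³/s.
3.8 µg/L = 0.0038 mg/L.
7.0 µg/L = 0.007 mg/L.
Mass balance: 0.007·3549 = 18.98·Cₑ + 3530·0.0038.
Cₑ = (24.84 − 13.41) / 18.98 = 0.6021 mg/L.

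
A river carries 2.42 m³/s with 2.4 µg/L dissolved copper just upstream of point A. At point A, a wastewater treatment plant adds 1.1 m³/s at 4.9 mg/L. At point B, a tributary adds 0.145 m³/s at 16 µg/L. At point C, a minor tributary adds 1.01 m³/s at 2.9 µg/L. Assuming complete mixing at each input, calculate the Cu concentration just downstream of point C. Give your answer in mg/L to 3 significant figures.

2.4 µg/L = 0.0024 mg/L.
After input A: C = (2.42·0.0024 + 1.1·4.9) / 3.52 = 1.533 mg/L.
16 µg/L = 0.016 mg/L.
After input B: C = (3.52·1.533 + 0.145·0.016) / 3.665 = 1.473 mg/L.
2.9 µg/L = 0.0029 mg/L.
After input C: C = (3.665·1.473 + 1.01·0.0029) / 4.675 = 1.155 mg/L.

1.16 mg/L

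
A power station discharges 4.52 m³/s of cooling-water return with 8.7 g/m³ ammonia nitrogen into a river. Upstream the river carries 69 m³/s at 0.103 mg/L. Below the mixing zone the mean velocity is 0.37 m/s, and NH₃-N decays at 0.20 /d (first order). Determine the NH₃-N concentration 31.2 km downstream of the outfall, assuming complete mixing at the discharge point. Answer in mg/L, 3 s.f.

After complete mixing, C₀ = (4.52·8.7 + 69·0.103) / 73.52 = 0.6315 mg/L.
Travel time t = 3.12e+04 m / 0.37 m/s = 8.432e+04 s = 0.976 d.
C = 0.6315·exp(−0.20·0.976) = 0.6315·0.8227 = 0.5196 mg/L.

0.520 mg/L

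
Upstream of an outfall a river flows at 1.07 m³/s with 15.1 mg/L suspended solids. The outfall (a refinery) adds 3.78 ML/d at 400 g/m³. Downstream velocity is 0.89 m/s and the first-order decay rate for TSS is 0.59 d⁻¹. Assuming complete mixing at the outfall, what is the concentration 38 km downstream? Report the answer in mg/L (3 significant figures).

22.6 mg/L

3.78 ML/d = 0.04375 m³/s.
After complete mixing, C₀ = (0.04375·400 + 1.07·15.1) / 1.114 = 30.22 mg/L.
Travel time t = 3.8e+04 m / 0.89 m/s = 4.27e+04 s = 0.4942 d.
C = 30.22·exp(−0.59·0.4942) = 30.22·0.7471 = 22.58 mg/L.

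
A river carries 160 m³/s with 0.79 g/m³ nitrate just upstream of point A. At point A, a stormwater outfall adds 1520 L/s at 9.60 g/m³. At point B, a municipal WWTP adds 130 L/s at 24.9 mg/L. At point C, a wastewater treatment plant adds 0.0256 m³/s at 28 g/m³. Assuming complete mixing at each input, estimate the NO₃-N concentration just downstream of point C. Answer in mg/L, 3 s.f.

1520 L/s = 1.52 m³/s.
After input A: C = (160·0.79 + 1.52·9.6) / 161.5 = 0.8729 mg/L.
130 L/s = 0.13 m³/s.
After input B: C = (161.5·0.8729 + 0.13·24.9) / 161.7 = 0.8922 mg/L.
After input C: C = (161.7·0.8922 + 0.0256·28) / 161.7 = 0.8965 mg/L.

0.897 mg/L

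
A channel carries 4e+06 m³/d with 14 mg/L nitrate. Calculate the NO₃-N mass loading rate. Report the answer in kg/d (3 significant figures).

4e+06 m³/d = 46.3 m³/s.
Mass flux = Q·C = 46.3 m³/s × 14 g/m³ = 648.1 g/s.
= 648.1 g/s × 86.4 = 5.6e+04 kg/d.

56000 kg/d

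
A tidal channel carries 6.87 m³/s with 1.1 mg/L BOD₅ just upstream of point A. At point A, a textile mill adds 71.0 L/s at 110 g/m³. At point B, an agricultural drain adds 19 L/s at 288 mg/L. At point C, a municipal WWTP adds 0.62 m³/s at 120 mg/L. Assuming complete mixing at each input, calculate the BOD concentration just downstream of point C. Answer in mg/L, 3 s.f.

71.0 L/s = 0.071 m³/s.
After input A: C = (6.87·1.1 + 0.071·110) / 6.941 = 2.214 mg/L.
19 L/s = 0.019 m³/s.
After input B: C = (6.941·2.214 + 0.019·288) / 6.96 = 2.994 mg/L.
After input C: C = (6.96·2.994 + 0.62·120) / 7.58 = 12.56 mg/L.

12.6 mg/L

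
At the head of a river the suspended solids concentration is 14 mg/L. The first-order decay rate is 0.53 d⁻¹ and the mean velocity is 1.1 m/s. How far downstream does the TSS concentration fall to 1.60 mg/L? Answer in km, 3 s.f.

From C = C₀·e^(−kt), t = ln(C₀/C)/k = ln(14/1.60)/0.53 = 2.169/0.53 = 4.093 d.
Distance = v·t = 1.1 m/s × 3.536e+05 s = 3.89e+05 m = 389 km.

389 km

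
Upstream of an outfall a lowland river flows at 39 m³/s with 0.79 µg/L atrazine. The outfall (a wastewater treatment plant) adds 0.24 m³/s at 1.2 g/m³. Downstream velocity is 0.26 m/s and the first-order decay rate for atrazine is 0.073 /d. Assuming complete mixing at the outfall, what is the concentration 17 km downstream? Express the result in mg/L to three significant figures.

0.00769 mg/L

0.79 µg/L = 0.00079 mg/L.
After complete mixing, C₀ = (0.24·1.2 + 39·0.00079) / 39.24 = 0.008125 mg/L.
Travel time t = 1.7e+04 m / 0.26 m/s = 6.538e+04 s = 0.7568 d.
C = 0.008125·exp(−0.073·0.7568) = 0.008125·0.9463 = 0.007688 mg/L.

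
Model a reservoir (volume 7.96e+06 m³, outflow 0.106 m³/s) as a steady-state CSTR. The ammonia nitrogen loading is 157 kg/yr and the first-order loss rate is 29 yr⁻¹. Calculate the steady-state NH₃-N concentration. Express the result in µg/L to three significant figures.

Outflow Q = 0.106 m³/s × 3.156e+07 s/yr = 3.345e+06 m³/yr.
Steady-state CSTR mass balance: W = Q·C + k·V·C, so C = W/(Q + kV).
Q + kV = 3.345e+06 + 29·7.96e+06 = 2.342e+08 m³/yr.
C = 157/2.342e+08 = 6.704e-07 kg/m³ = 0.0006704 mg/L = 0.6704 µg/L.

0.670 µg/L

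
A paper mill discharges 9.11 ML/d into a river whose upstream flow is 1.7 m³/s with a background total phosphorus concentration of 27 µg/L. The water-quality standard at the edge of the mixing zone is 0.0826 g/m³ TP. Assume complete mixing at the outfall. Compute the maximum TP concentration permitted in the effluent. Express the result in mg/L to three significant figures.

0.979 mg/L

9.11 ML/d = 0.1054 m³/s.
27 µg/L = 0.027 mg/L.
Mass balance: 0.0826·1.805 = 0.1054·Cₑ + 1.7·0.027.
Cₑ = (0.1491 − 0.0459) / 0.1054 = 0.979 mg/L.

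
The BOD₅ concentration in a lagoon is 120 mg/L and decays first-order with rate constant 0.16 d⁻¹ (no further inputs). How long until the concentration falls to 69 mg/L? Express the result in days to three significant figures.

3.46 d

t = ln(C₀/C)/k = ln(120/69)/0.16 = 0.5534/0.16 = 3.459 d.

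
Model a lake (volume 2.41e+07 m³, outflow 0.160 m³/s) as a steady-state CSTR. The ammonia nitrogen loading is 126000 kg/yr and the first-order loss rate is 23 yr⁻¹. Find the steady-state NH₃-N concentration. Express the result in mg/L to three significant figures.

0.225 mg/L

Outflow Q = 0.160 m³/s × 3.156e+07 s/yr = 5.049e+06 m³/yr.
Steady-state CSTR mass balance: W = Q·C + k·V·C, so C = W/(Q + kV).
Q + kV = 5.049e+06 + 23·2.41e+07 = 5.593e+08 m³/yr.
C = 126000/5.593e+08 = 0.0002253 kg/m³ = 0.2253 mg/L.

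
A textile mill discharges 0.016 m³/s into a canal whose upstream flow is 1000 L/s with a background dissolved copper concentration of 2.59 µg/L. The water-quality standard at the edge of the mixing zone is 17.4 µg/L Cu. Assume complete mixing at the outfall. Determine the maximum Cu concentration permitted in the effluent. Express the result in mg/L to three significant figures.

1000 L/s = 1 m³/s.
2.59 µg/L = 0.00259 mg/L.
17.4 µg/L = 0.0174 mg/L.
Mass balance: 0.0174·1.016 = 0.016·Cₑ + 1·0.00259.
Cₑ = (0.01768 − 0.00259) / 0.016 = 0.943 mg/L.

0.943 mg/L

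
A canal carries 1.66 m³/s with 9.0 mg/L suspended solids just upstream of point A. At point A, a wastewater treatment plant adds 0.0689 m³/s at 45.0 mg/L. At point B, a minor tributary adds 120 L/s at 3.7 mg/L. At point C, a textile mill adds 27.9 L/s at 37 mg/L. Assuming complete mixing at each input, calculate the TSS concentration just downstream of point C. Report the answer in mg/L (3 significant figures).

10.4 mg/L

After input A: C = (1.66·9 + 0.0689·45) / 1.729 = 10.43 mg/L.
120 L/s = 0.12 m³/s.
After input B: C = (1.729·10.43 + 0.12·3.7) / 1.849 = 9.998 mg/L.
27.9 L/s = 0.0279 m³/s.
After input C: C = (1.849·9.998 + 0.0279·37) / 1.877 = 10.4 mg/L.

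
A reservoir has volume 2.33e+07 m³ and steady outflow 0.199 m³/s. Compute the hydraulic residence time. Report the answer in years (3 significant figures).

3.71 yr

Q = 0.199 m³/s × 3.156e+07 s/yr = 6.28e+06 m³/yr.
Hydraulic residence time τ = V/Q = 2.33e+07/6.28e+06 = 3.71 yr.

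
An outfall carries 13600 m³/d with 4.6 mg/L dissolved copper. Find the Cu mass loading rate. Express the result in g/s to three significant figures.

0.724 g/s

13600 m³/d = 0.1574 m³/s.
Mass flux = Q·C = 0.1574 m³/s × 4.6 g/m³ = 0.7241 g/s.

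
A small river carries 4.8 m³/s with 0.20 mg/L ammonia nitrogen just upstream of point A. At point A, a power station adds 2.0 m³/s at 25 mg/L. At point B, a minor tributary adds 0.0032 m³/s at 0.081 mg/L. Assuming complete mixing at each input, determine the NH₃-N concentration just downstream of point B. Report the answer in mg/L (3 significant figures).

After input A: C = (4.8·0.2 + 2·25) / 6.8 = 7.494 mg/L.
After input B: C = (6.8·7.494 + 0.0032·0.081) / 6.803 = 7.491 mg/L.

7.49 mg/L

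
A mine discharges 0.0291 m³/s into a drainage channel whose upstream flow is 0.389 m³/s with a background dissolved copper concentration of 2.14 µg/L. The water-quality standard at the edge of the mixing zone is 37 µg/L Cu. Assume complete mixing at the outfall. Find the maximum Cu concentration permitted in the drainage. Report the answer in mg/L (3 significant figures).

0.503 mg/L

2.14 µg/L = 0.00214 mg/L.
37 µg/L = 0.037 mg/L.
Mass balance: 0.037·0.4181 = 0.0291·Cₑ + 0.389·0.00214.
Cₑ = (0.01547 − 0.0008325) / 0.0291 = 0.503 mg/L.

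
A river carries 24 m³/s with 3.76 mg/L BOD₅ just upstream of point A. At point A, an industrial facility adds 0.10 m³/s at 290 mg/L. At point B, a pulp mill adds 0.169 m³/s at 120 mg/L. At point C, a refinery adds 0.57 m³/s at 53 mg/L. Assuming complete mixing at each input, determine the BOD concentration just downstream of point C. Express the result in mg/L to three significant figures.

After input A: C = (24·3.76 + 0.1·290) / 24.1 = 4.948 mg/L.
After input B: C = (24.1·4.948 + 0.169·120) / 24.27 = 5.749 mg/L.
After input C: C = (24.27·5.749 + 0.57·53) / 24.84 = 6.833 mg/L.

6.83 mg/L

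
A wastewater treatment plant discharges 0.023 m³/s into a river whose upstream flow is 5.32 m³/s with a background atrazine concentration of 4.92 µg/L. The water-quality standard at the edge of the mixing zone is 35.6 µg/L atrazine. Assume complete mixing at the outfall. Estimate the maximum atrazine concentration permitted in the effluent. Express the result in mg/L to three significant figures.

7.13 mg/L

4.92 µg/L = 0.00492 mg/L.
35.6 µg/L = 0.0356 mg/L.
Mass balance: 0.0356·5.343 = 0.023·Cₑ + 5.32·0.00492.
Cₑ = (0.1902 − 0.02617) / 0.023 = 7.132 mg/L.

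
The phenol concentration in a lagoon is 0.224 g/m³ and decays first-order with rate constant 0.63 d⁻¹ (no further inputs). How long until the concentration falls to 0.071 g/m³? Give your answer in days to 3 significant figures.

t = ln(C₀/C)/k = ln(0.224/0.071)/0.63 = 1.149/0.63 = 1.824 d.

1.82 d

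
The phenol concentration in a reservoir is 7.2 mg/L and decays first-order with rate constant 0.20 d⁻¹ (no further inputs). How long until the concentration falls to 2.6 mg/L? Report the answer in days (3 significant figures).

5.09 d

t = ln(C₀/C)/k = ln(7.2/2.6)/0.20 = 1.019/0.20 = 5.093 d.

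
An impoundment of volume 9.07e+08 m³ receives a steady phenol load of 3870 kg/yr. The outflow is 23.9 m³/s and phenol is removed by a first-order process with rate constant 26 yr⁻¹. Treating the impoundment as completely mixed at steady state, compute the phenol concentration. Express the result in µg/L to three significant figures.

0.159 µg/L

Outflow Q = 23.9 m³/s × 3.156e+07 s/yr = 7.542e+08 m³/yr.
Steady-state CSTR mass balance: W = Q·C + k·V·C, so C = W/(Q + kV).
Q + kV = 7.542e+08 + 26·9.07e+08 = 2.434e+10 m³/yr.
C = 3870/2.434e+10 = 1.59e-07 kg/m³ = 0.000159 mg/L = 0.159 µg/L.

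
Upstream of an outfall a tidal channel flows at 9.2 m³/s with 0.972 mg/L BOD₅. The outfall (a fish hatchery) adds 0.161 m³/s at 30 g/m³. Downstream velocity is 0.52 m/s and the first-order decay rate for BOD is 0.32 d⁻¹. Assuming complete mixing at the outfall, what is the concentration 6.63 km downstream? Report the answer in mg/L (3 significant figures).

1.40 mg/L

After complete mixing, C₀ = (0.161·30 + 9.2·0.972) / 9.361 = 1.471 mg/L.
Travel time t = 6630 m / 0.52 m/s = 1.275e+04 s = 0.1476 d.
C = 1.471·exp(−0.32·0.1476) = 1.471·0.9539 = 1.403 mg/L.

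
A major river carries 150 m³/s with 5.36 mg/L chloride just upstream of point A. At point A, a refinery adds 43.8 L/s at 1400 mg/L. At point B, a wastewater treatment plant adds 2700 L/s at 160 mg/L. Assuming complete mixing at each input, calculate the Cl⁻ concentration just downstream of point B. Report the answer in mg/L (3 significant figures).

8.49 mg/L

43.8 L/s = 0.0438 m³/s.
After input A: C = (150·5.36 + 0.0438·1400) / 150 = 5.767 mg/L.
2700 L/s = 2.7 m³/s.
After input B: C = (150·5.767 + 2.7·160) / 152.7 = 8.493 mg/L.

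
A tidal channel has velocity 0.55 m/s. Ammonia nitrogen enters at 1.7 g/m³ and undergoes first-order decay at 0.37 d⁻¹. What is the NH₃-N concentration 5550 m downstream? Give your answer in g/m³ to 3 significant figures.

1.63 g/m³

Travel time t = 5550 m / 0.55 m/s = 5550/0.55 = 1.009e+04 s = 0.1168 d.
First-order decay: C = 1.7·exp(−0.37·0.1168) = 1.7·0.9577 = 1.628 g/m³.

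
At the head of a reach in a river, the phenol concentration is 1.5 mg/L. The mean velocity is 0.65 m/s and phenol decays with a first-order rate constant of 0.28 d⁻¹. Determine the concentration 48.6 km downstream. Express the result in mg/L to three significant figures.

1.18 mg/L

Travel time t = 48.6 km / 0.65 m/s = 4.86e+04/0.65 = 7.477e+04 s = 0.8654 d.
First-order decay: C = 1.5·exp(−0.28·0.8654) = 1.5·0.7848 = 1.177 mg/L.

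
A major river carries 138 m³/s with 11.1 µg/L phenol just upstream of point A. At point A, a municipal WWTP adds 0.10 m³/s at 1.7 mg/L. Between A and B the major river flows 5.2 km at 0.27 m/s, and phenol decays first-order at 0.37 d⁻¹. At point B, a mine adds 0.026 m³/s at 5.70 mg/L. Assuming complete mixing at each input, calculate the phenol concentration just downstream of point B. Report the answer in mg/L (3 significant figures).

0.0124 mg/L

11.1 µg/L = 0.0111 mg/L.
After input A: C = (138·0.0111 + 0.1·1.7) / 138.1 = 0.01232 mg/L.
Over the 5.2 km reach to input B (t = 1.926e+04 s = 0.2229 d), decay gives C = 0.01232·exp(−0.37·0.2229) = 0.01135 mg/L.
After input B: C = (138.1·0.01135 + 0.026·5.7) / 138.1 = 0.01242 mg/L.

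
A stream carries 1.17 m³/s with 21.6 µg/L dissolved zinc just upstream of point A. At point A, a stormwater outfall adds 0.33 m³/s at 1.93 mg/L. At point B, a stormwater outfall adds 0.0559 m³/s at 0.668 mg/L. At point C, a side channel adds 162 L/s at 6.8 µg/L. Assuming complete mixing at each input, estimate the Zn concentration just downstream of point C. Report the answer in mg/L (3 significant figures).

21.6 µg/L = 0.0216 mg/L.
After input A: C = (1.17·0.0216 + 0.33·1.93) / 1.5 = 0.4414 mg/L.
After input B: C = (1.5·0.4414 + 0.0559·0.668) / 1.556 = 0.4496 mg/L.
162 L/s = 0.162 m³/s.
6.8 µg/L = 0.0068 mg/L.
After input C: C = (1.556·0.4496 + 0.162·0.0068) / 1.718 = 0.4078 mg/L.

0.408 mg/L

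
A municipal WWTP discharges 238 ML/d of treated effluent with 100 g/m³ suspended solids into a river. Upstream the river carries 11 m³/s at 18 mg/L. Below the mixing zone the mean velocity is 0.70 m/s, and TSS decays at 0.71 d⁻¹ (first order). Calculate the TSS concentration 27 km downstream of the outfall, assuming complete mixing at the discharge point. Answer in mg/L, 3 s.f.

238 ML/d = 2.755 m³/s.
After complete mixing, C₀ = (2.755·100 + 11·18) / 13.75 = 34.42 mg/L.
Travel time t = 2.7e+04 m / 0.70 m/s = 3.857e+04 s = 0.4464 d.
C = 34.42·exp(−0.71·0.4464) = 34.42·0.7284 = 25.07 mg/L.

25.1 mg/L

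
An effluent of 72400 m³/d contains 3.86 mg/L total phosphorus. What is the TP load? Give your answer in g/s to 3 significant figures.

3.23 g/s

72400 m³/d = 0.838 m³/s.
Mass flux = Q·C = 0.838 m³/s × 3.86 g/m³ = 3.235 g/s.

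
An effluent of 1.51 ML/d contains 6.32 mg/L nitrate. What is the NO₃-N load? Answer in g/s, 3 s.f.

0.110 g/s

1.51 ML/d = 0.01748 m³/s.
Mass flux = Q·C = 0.01748 m³/s × 6.32 g/m³ = 0.1105 g/s.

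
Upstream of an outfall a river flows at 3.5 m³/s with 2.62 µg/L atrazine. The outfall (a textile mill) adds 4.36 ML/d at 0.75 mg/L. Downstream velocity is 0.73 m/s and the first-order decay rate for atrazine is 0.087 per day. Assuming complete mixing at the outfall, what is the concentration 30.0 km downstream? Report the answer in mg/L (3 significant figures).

0.0127 mg/L

4.36 ML/d = 0.05046 m³/s.
2.62 µg/L = 0.00262 mg/L.
After complete mixing, C₀ = (0.05046·0.75 + 3.5·0.00262) / 3.55 = 0.01324 mg/L.
Travel time t = 3e+04 m / 0.73 m/s = 4.11e+04 s = 0.4756 d.
C = 0.01324·exp(−0.087·0.4756) = 0.01324·0.9595 = 0.01271 mg/L.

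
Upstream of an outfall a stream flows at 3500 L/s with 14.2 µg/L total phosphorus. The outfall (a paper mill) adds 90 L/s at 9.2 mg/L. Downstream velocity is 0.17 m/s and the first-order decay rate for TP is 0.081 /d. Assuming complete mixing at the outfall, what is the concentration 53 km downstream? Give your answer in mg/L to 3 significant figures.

0.183 mg/L

90 L/s = 0.09 m³/s.
3500 L/s = 3.5 m³/s.
14.2 µg/L = 0.0142 mg/L.
After complete mixing, C₀ = (0.09·9.2 + 3.5·0.0142) / 3.59 = 0.2445 mg/L.
Travel time t = 5.3e+04 m / 0.17 m/s = 3.118e+05 s = 3.608 d.
C = 0.2445·exp(−0.081·3.608) = 0.2445·0.7466 = 0.1825 mg/L.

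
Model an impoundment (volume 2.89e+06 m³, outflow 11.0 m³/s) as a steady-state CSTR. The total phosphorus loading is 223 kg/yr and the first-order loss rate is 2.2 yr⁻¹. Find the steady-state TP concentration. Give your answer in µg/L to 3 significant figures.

0.631 µg/L

Outflow Q = 11.0 m³/s × 3.156e+07 s/yr = 3.471e+08 m³/yr.
Steady-state CSTR mass balance: W = Q·C + k·V·C, so C = W/(Q + kV).
Q + kV = 3.471e+08 + 2.2·2.89e+06 = 3.535e+08 m³/yr.
C = 223/3.535e+08 = 6.308e-07 kg/m³ = 0.0006308 mg/L = 0.6308 µg/L.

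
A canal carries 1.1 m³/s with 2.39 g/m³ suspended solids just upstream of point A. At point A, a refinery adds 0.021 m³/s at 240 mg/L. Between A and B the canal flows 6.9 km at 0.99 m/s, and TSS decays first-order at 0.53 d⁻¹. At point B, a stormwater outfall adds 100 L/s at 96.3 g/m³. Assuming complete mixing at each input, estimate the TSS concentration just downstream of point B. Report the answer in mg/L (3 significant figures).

After input A: C = (1.1·2.39 + 0.021·240) / 1.121 = 6.841 mg/L.
Over the 6.9 km reach to input B (t = 6970 s = 0.08067 d), decay gives C = 6.841·exp(−0.53·0.08067) = 6.555 mg/L.
100 L/s = 0.1 m³/s.
After input B: C = (1.121·6.555 + 0.1·96.3) / 1.221 = 13.91 mg/L.

13.9 mg/L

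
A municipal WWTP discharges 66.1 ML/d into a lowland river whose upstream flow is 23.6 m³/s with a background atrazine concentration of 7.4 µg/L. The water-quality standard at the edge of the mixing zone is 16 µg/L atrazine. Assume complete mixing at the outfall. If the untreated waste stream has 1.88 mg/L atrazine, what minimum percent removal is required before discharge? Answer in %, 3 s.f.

66.1 ML/d = 0.765 m³/s.
7.4 µg/L = 0.0074 mg/L.
16 µg/L = 0.016 mg/L.
Mass balance: 0.016·24.37 = 0.765·Cₑ + 23.6·0.0074.
Cₑ = (0.3898 − 0.1746) / 0.765 = 0.2813 mg/L.
Required removal = 1 − 0.2813/1.88 = 85.04 %.

85.0 %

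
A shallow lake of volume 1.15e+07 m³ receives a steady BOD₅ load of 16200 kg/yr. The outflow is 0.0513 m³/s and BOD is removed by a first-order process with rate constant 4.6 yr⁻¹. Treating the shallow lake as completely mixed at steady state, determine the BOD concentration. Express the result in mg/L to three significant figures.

0.297 mg/L

Outflow Q = 0.0513 m³/s × 3.156e+07 s/yr = 1.619e+06 m³/yr.
Steady-state CSTR mass balance: W = Q·C + k·V·C, so C = W/(Q + kV).
Q + kV = 1.619e+06 + 4.6·1.15e+07 = 5.452e+07 m³/yr.
C = 16200/5.452e+07 = 0.0002971 kg/m³ = 0.2971 mg/L.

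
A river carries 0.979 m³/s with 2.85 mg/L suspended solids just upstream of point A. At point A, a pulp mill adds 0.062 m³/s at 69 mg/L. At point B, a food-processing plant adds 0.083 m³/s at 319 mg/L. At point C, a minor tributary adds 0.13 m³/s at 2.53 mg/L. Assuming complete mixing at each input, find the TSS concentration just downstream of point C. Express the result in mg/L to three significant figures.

After input A: C = (0.979·2.85 + 0.062·69) / 1.041 = 6.79 mg/L.
After input B: C = (1.041·6.79 + 0.083·319) / 1.124 = 29.84 mg/L.
After input C: C = (1.124·29.84 + 0.13·2.53) / 1.254 = 27.01 mg/L.

27.0 mg/L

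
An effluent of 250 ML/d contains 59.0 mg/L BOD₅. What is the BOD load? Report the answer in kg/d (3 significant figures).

14800 kg/d

250 ML/d = 2.894 m³/s.
Mass flux = Q·C = 2.894 m³/s × 59 g/m³ = 170.7 g/s.
= 170.7 g/s × 86.4 = 1.475e+04 kg/d.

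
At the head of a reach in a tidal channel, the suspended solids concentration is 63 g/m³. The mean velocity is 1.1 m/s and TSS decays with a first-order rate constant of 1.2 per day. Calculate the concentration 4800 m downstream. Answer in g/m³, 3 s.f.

Travel time t = 4800 m / 1.1 m/s = 4800/1.1 = 4364 s = 0.05051 d.
First-order decay: C = 63·exp(−1.2·0.05051) = 63·0.9412 = 59.3 g/m³.

59.3 g/m³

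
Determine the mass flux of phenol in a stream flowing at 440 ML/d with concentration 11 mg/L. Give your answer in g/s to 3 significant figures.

56.0 g/s

440 ML/d = 5.093 m³/s.
Mass flux = Q·C = 5.093 m³/s × 11 g/m³ = 56.02 g/s.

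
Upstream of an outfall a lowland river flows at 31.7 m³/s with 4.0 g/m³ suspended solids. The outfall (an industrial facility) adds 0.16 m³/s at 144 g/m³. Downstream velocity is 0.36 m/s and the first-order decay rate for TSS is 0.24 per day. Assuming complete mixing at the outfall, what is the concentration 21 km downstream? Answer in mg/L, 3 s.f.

After complete mixing, C₀ = (0.16·144 + 31.7·4) / 31.86 = 4.703 mg/L.
Travel time t = 2.1e+04 m / 0.36 m/s = 5.833e+04 s = 0.6752 d.
C = 4.703·exp(−0.24·0.6752) = 4.703·0.8504 = 4 mg/L.

4.00 mg/L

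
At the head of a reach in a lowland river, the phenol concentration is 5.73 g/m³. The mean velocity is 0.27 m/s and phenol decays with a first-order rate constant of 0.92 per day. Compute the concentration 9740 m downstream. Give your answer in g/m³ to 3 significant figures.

3.90 g/m³

Travel time t = 9740 m / 0.27 m/s = 9740/0.27 = 3.607e+04 s = 0.4175 d.
First-order decay: C = 5.73·exp(−0.92·0.4175) = 5.73·0.681 = 3.902 g/m³.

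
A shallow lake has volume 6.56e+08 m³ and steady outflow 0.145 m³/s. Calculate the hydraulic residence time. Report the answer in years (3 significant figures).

Q = 0.145 m³/s × 3.156e+07 s/yr = 4.576e+06 m³/yr.
Hydraulic residence time τ = V/Q = 6.56e+08/4.576e+06 = 143.4 yr.

143 yr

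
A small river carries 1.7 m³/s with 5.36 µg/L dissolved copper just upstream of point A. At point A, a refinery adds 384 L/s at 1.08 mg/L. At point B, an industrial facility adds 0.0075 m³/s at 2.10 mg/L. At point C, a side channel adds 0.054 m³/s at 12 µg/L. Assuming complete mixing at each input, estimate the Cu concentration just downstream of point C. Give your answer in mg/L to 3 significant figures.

0.205 mg/L

5.36 µg/L = 0.00536 mg/L.
384 L/s = 0.384 m³/s.
After input A: C = (1.7·0.00536 + 0.384·1.08) / 2.084 = 0.2034 mg/L.
After input B: C = (2.084·0.2034 + 0.0075·2.1) / 2.091 = 0.2102 mg/L.
12 µg/L = 0.012 mg/L.
After input C: C = (2.091·0.2102 + 0.054·0.012) / 2.145 = 0.2052 mg/L.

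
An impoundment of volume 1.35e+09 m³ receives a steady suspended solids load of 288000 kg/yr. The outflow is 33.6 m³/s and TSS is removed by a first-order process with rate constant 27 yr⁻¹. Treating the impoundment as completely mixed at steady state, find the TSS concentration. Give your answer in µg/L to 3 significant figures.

Outflow Q = 33.6 m³/s × 3.156e+07 s/yr = 1.06e+09 m³/yr.
Steady-state CSTR mass balance: W = Q·C + k·V·C, so C = W/(Q + kV).
Q + kV = 1.06e+09 + 27·1.35e+09 = 3.751e+10 m³/yr.
C = 288000/3.751e+10 = 7.678e-06 kg/m³ = 0.007678 mg/L = 7.678 µg/L.

7.68 µg/L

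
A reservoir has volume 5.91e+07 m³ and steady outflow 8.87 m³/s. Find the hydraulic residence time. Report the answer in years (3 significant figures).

0.211 yr

Q = 8.87 m³/s × 3.156e+07 s/yr = 2.799e+08 m³/yr.
Hydraulic residence time τ = V/Q = 5.91e+07/2.799e+08 = 0.2111 yr.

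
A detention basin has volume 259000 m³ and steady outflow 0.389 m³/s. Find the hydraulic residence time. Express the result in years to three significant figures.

Q = 0.389 m³/s × 3.156e+07 s/yr = 1.228e+07 m³/yr.
Hydraulic residence time τ = V/Q = 259000/1.228e+07 = 0.0211 yr.

0.0211 yr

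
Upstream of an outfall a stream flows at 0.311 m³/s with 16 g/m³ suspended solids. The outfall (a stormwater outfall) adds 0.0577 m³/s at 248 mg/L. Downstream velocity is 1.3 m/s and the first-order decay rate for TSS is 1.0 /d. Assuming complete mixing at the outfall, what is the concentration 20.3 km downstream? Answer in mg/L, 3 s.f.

After complete mixing, C₀ = (0.0577·248 + 0.311·16) / 0.3687 = 52.31 mg/L.
Travel time t = 2.03e+04 m / 1.3 m/s = 1.562e+04 s = 0.1807 d.
C = 52.31·exp(−1.0·0.1807) = 52.31·0.8347 = 43.66 mg/L.

43.7 mg/L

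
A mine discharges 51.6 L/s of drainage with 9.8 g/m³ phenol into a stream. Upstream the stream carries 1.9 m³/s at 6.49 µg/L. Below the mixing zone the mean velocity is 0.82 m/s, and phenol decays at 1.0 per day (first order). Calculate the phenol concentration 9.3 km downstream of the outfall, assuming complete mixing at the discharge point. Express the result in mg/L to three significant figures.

0.233 mg/L

51.6 L/s = 0.0516 m³/s.
6.49 µg/L = 0.00649 mg/L.
After complete mixing, C₀ = (0.0516·9.8 + 1.9·0.00649) / 1.952 = 0.2654 mg/L.
Travel time t = 9300 m / 0.82 m/s = 1.134e+04 s = 0.1313 d.
C = 0.2654·exp(−1.0·0.1313) = 0.2654·0.877 = 0.2328 mg/L.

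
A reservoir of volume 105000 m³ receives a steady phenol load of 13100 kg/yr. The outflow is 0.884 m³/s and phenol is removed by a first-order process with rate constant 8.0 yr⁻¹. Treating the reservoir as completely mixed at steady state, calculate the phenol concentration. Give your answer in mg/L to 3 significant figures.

Outflow Q = 0.884 m³/s × 3.156e+07 s/yr = 2.79e+07 m³/yr.
Steady-state CSTR mass balance: W = Q·C + k·V·C, so C = W/(Q + kV).
Q + kV = 2.79e+07 + 8.0·105000 = 2.874e+07 m³/yr.
C = 13100/2.874e+07 = 0.0004559 kg/m³ = 0.4559 mg/L.

0.456 mg/L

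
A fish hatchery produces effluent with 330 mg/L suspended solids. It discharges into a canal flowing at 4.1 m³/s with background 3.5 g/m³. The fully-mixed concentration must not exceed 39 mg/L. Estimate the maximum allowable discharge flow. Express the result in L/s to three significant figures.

500 L/s

Mass balance at complete mixing: C_std·(Q_w + Q_r) = Q_w·C_e + Q_r·C_b.
Rearranging, Q_w = Q_r·(C_std − C_b)/(C_e − C_std) = 4.1·(39 − 3.5) / (330 − 39) = 0.5002 m³/s.
= 500.2 L/s.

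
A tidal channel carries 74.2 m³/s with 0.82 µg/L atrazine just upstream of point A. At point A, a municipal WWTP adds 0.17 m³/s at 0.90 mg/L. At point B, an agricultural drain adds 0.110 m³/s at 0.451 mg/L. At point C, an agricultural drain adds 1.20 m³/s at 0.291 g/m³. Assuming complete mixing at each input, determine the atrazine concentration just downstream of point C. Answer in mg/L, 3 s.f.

0.82 µg/L = 0.00082 mg/L.
After input A: C = (74.2·0.00082 + 0.17·0.9) / 74.37 = 0.002875 mg/L.
After input B: C = (74.37·0.002875 + 0.11·0.451) / 74.48 = 0.003537 mg/L.
After input C: C = (74.48·0.003537 + 1.2·0.291) / 75.68 = 0.008095 mg/L.

0.00810 mg/L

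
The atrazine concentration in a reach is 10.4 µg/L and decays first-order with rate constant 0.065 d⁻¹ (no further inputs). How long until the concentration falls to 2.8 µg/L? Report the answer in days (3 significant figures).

20.2 d

t = ln(C₀/C)/k = ln(10.4/2.8)/0.065 = 1.312/0.065 = 20.19 d.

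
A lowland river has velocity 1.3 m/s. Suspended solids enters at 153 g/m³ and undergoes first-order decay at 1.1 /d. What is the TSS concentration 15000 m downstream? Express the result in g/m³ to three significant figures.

132 g/m³

Travel time t = 15000 m / 1.3 m/s = 1.5e+04/1.3 = 1.154e+04 s = 0.1335 d.
First-order decay: C = 153·exp(−1.1·0.1335) = 153·0.8634 = 132.1 g/m³.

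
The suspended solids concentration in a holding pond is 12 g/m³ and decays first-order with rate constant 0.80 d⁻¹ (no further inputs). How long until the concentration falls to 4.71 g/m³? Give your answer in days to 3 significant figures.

1.17 d

t = ln(C₀/C)/k = ln(12/4.71)/0.80 = 0.9352/0.80 = 1.169 d.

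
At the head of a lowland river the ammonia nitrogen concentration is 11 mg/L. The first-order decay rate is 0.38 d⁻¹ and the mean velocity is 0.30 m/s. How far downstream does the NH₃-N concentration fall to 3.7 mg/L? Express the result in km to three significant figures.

From C = C₀·e^(−kt), t = ln(C₀/C)/k = ln(11/3.7)/0.38 = 1.09/0.38 = 2.867 d.
Distance = v·t = 0.30 m/s × 2.477e+05 s = 7.432e+04 m = 74.32 km.

74.3 km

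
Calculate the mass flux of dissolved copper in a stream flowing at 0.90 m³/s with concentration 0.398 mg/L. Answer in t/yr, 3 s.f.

11.3 t/yr

Mass flux = Q·C = 0.9 m³/s × 0.398 g/m³ = 0.3582 g/s.
= 0.3582 g/s × 31.56 = 11.3 t/yr.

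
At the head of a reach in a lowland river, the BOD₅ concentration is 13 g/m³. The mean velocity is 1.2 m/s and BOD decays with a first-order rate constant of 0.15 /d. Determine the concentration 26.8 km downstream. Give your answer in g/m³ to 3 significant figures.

Travel time t = 26.8 km / 1.2 m/s = 2.68e+04/1.2 = 2.233e+04 s = 0.2585 d.
First-order decay: C = 13·exp(−0.15·0.2585) = 13·0.962 = 12.51 g/m³.

12.5 g/m³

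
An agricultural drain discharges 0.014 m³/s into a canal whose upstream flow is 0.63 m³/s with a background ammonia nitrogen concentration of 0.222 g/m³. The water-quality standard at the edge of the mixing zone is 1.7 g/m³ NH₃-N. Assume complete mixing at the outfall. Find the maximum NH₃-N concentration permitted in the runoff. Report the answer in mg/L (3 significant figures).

68.2 mg/L

Mass balance: 1.7·0.644 = 0.014·Cₑ + 0.63·0.222.
Cₑ = (1.095 − 0.1399) / 0.014 = 68.21 mg/L.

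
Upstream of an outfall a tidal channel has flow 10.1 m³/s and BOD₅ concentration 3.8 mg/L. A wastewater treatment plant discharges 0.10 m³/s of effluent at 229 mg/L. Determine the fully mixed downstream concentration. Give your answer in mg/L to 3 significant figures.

Flow-weighted mixing gives C = (0.1·229 + 10.1·3.8) / (0.1 + 10.1) = 61.28/10.2 = 6.008 mg/L.

6.01 mg/L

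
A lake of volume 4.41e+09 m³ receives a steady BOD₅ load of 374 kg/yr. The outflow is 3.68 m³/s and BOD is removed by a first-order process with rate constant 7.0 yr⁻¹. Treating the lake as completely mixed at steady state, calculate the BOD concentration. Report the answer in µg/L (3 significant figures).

Outflow Q = 3.68 m³/s × 3.156e+07 s/yr = 1.161e+08 m³/yr.
Steady-state CSTR mass balance: W = Q·C + k·V·C, so C = W/(Q + kV).
Q + kV = 1.161e+08 + 7.0·4.41e+09 = 3.099e+10 m³/yr.
C = 374/3.099e+10 = 1.207e-08 kg/m³ = 1.207e-05 mg/L = 0.01207 µg/L.

0.0121 µg/L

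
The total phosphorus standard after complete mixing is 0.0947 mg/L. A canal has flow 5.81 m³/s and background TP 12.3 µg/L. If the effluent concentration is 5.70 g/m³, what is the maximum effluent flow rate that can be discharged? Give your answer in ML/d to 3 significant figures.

12.3 µg/L = 0.0123 mg/L.
Mass balance at complete mixing: C_std·(Q_w + Q_r) = Q_w·C_e + Q_r·C_b.
Rearranging, Q_w = Q_r·(C_std − C_b)/(C_e − C_std) = 5.81·(0.0947 − 0.0123) / (5.7 − 0.0947) = 0.08541 m³/s.
= 7.379 ML/d.

7.38 ML/d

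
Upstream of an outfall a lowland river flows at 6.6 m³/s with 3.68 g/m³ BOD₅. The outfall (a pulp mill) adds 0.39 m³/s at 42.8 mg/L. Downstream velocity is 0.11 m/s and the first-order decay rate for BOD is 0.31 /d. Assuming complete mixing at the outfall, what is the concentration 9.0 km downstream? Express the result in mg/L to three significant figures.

4.37 mg/L

After complete mixing, C₀ = (0.39·42.8 + 6.6·3.68) / 6.99 = 5.863 mg/L.
Travel time t = 9000 m / 0.11 m/s = 8.182e+04 s = 0.947 d.
C = 5.863·exp(−0.31·0.947) = 5.863·0.7456 = 4.371 mg/L.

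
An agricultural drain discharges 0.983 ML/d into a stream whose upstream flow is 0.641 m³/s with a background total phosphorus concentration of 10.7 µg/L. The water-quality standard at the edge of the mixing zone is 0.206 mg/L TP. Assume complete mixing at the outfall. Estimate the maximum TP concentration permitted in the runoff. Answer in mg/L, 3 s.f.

0.983 ML/d = 0.01138 m³/s.
10.7 µg/L = 0.0107 mg/L.
Mass balance: 0.206·0.6524 = 0.01138·Cₑ + 0.641·0.0107.
Cₑ = (0.1344 − 0.006859) / 0.01138 = 11.21 mg/L.

11.2 mg/L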